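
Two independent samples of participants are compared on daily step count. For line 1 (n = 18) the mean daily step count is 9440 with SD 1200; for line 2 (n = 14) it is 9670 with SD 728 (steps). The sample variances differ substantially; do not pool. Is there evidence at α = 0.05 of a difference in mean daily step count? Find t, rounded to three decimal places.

Let group 1 = line 1, group 2 = line 2. H0: μ_1 = μ_2; H1: μ_1 ≠ μ_2 (Welch's two-sample t-test, two-sided).
t = (x̄_1 − x̄_2)/√(s_1²/n_1 + s_2²/n_2) = (9440 − 9670)/√(1200²/18 + 728²/14) = -0.670
Welch–Satterthwaite df ≈ 28.54
Two-sided p-value ≈ 0.5083
Since p ≈ 0.5083 > α = 0.05, fail to reject H0; the evidence is not statistically significant.

-0.670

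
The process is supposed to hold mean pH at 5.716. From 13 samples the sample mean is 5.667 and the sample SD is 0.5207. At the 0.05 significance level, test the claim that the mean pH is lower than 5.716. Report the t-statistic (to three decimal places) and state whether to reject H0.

H0: μ = 5.716; H1: μ < 5.716 (one-sample t-test, left-tailed).
t = (x̄ − μ₀)/(s/√n) = (5.667 − 5.716)/(0.5207/√13) = -0.339
df = n − 1 = 12
p-value = P(T ≤ -0.339) ≈ 0.370
Since p ≈ 0.370 > α = 0.05, fail to reject H0; the evidence is not statistically significant.

t = -0.339; fail to reject H0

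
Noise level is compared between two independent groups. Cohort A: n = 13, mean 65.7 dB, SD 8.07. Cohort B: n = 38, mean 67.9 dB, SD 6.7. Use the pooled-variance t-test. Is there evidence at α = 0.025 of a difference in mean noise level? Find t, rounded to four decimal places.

-0.9698

Let group 1 = cohort A, group 2 = cohort B. H0: μ_1 = μ_2; H1: μ_1 ≠ μ_2 (two-sample pooled-variance t-test, two-sided).
s_p² = [(13−1)·8.07² + (38−1)·6.7²]/(13+38−2) = 49.8455
t = (65.7 − 67.9)/√[49.8455·(1/13 + 1/38)] = -0.9698
df = n₁ + n₂ − 2 = 49
Two-sided p-value ≈ 0.337
Since p ≈ 0.337 > α = 0.025, fail to reject H0; the data do not provide sufficient evidence against H0.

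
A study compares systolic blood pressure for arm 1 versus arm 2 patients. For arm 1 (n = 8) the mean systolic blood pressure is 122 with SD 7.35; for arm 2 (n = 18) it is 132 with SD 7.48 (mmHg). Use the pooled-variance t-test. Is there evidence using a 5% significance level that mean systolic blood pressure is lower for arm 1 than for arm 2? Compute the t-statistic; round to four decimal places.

Let group 1 = arm 1, group 2 = arm 2. H0: μ_1 = μ_2; H1: μ_1 < μ_2 (two-sample pooled-variance t-test, left-tailed).
s_p² = [(8−1)·7.35² + (18−1)·7.48²]/(8+18−2) = 55.3881
t = (122 − 132)/√[55.3881·(1/8 + 1/18)] = -3.1622
df = n₁ + n₂ − 2 = 24
p-value = P(T ≤ -3.1622) ≈ 0.002
Since p ≈ 0.002 < α = 0.05, reject H0; the data support H1.

-3.1622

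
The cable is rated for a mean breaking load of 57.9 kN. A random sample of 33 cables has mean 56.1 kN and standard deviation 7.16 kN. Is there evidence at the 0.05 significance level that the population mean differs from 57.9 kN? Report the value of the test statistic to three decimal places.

-1.444

H0: μ = 57.9; H1: μ ≠ 57.9 (one-sample t-test, two-sided).
t = (x̄ − μ₀)/(s/√n) = (56.1 − 57.9)/(7.16/√33) = -1.444
df = n − 1 = 32
Two-sided p-value ≈ 0.158
Since p ≈ 0.158 > α = 0.05, fail to reject H0; the data do not provide sufficient evidence against H0.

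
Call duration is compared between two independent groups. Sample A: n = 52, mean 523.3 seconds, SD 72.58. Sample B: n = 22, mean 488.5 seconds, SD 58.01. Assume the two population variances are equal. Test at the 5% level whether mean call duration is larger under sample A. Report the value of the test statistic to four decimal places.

1.9931

Let group 1 = sample A, group 2 = sample B. H0: μ_1 = μ_2; H1: μ_1 > μ_2 (two-sample pooled-variance t-test, right-tailed).
s_p² = [(52−1)·72.58² + (22−1)·58.01²]/(52+22−2) = 4712.9
t = (523.3 − 488.5)/√[4712.9·(1/52 + 1/22)] = 1.9931
df = n₁ + n₂ − 2 = 72
p-value = P(T ≥ 1.9931) ≈ 0.025
Since p ≈ 0.025 < α = 0.05, reject H0; the data support H1.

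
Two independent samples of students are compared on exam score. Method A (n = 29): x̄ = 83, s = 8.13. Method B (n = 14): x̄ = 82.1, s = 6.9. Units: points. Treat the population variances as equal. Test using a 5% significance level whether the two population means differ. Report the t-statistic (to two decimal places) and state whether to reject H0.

t = 0.36; fail to reject H0

Let group 1 = method A, group 2 = method B. H0: μ_1 = μ_2; H1: μ_1 ≠ μ_2 (two-sample pooled-variance t-test, two-sided).
s_p² = [(29−1)·8.13² + (14−1)·6.9²]/(29+14−2) = 60.2352
t = (83 − 82.1)/√[60.2352·(1/29 + 1/14)] = 0.36
df = n₁ + n₂ − 2 = 41
Two-sided p-value ≈ 0.7234
Since p ≈ 0.7234 > α = 0.05, fail to reject H0; the evidence is not statistically significant.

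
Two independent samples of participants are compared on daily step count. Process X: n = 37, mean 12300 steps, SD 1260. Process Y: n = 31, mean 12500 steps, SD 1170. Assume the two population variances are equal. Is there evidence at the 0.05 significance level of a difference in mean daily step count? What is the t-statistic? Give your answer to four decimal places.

Let group 1 = process X, group 2 = process Y. H0: μ_1 = μ_2; H1: μ_1 ≠ μ_2 (two-sample pooled-variance t-test, two-sided).
s_p² = [(37−1)·1260² + (31−1)·1170²]/(37+31−2) = 1488190
t = (12300 − 12500)/√[1488190·(1/37 + 1/31)] = -0.6733
df = n₁ + n₂ − 2 = 66
Two-sided p-value ≈ 0.5031
Since p ≈ 0.5031 > α = 0.05, fail to reject H0; the evidence is not statistically significant.

-0.6733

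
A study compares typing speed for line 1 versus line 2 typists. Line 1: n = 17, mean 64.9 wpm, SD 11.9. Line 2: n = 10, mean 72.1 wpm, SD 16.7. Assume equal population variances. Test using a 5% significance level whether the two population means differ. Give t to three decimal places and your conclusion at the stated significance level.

Let group 1 = line 1, group 2 = line 2. H0: μ_1 = μ_2; H1: μ_1 ≠ μ_2 (two-sample pooled-variance t-test, two-sided).
s_p² = [(17−1)·11.9² + (10−1)·16.7²]/(17+10−2) = 191.031
t = (64.9 − 72.1)/√[191.031·(1/17 + 1/10)] = -1.307
df = n₁ + n₂ − 2 = 25
Two-sided p-value ≈ 0.203
Since p ≈ 0.203 > α = 0.05, fail to reject H0; the evidence is not statistically significant.

t = -1.307; fail to reject H0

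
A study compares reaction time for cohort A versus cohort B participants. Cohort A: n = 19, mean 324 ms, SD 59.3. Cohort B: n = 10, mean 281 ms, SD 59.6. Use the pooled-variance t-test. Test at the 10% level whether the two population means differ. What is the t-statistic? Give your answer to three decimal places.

Let group 1 = cohort A, group 2 = cohort B. H0: μ_1 = μ_2; H1: μ_1 ≠ μ_2 (two-sample pooled-variance t-test, two-sided).
s_p² = [(19−1)·59.3² + (10−1)·59.6²]/(19+10−2) = 3528.38
t = (324 − 281)/√[3528.38·(1/19 + 1/10)] = 1.853
df = n₁ + n₂ − 2 = 27
Two-sided p-value ≈ 0.075
Since p ≈ 0.075 < α = 0.1, reject H0; the data support H1.

1.853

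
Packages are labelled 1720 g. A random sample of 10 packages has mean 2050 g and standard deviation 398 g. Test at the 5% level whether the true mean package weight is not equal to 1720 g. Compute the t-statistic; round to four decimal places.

2.6220

H0: μ = 1720; H1: μ ≠ 1720 (one-sample t-test, two-sided).
t = (x̄ − μ₀)/(s/√n) = (2050 − 1720)/(398/√10) = 2.6220
df = n − 1 = 9
Two-sided p-value ≈ 0.028
Since p ≈ 0.028 < α = 0.05, reject H0; the data support H1.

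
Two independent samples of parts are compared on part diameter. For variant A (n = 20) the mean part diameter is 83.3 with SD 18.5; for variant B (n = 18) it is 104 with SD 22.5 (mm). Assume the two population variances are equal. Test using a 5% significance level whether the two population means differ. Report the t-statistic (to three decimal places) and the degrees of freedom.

t = -3.110, df = 36

Let group 1 = variant A, group 2 = variant B. H0: μ_1 = μ_2; H1: μ_1 ≠ μ_2 (two-sample pooled-variance t-test, two-sided).
s_p² = [(20−1)·18.5² + (18−1)·22.5²]/(20+18−2) = 419.694
t = (83.3 − 104)/√[419.694·(1/20 + 1/18)] = -3.110
df = n₁ + n₂ − 2 = 36
Two-sided p-value ≈ 0.004
Since p ≈ 0.004 < α = 0.05, reject H0; the data support H1.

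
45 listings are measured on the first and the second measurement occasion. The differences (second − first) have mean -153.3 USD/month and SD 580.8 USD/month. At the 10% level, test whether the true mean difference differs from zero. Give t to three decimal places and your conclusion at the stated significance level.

H0: μ_d = 0; H1: μ_d ≠ 0 (paired t-test on the differences, two-sided).
t = d̄/(s_d/√n) = -153.3/(580.8/√45) = -1.771
df = n − 1 = 44
Two-sided p-value ≈ 0.084
Since p ≈ 0.084 < α = 0.1, reject H0; the evidence is statistically significant.

t = -1.771; reject H0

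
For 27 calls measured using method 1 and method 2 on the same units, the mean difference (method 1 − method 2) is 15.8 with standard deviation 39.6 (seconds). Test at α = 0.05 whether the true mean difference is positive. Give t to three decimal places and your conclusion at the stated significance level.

H0: μ_d = 0; H1: μ_d > 0 (paired t-test on the differences, right-tailed).
t = d̄/(s_d/√n) = 15.8/(39.6/√27) = 2.073
df = n − 1 = 26
p-value = P(T ≥ 2.073) ≈ 0.024
Since p ≈ 0.024 < α = 0.05, reject H0; the data support H1.

t = 2.073; reject H0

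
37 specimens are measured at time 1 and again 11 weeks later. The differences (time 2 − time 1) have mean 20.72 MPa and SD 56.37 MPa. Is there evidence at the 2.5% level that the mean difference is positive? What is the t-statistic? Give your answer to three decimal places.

H0: μ_d = 0; H1: μ_d > 0 (paired t-test on the differences, right-tailed).
t = d̄/(s_d/√n) = 20.72/(56.37/√37) = 2.236
df = n − 1 = 36
p-value = P(T ≥ 2.236) ≈ 0.0158
Since p ≈ 0.0158 < α = 0.025, reject H0; the evidence is statistically significant.

2.236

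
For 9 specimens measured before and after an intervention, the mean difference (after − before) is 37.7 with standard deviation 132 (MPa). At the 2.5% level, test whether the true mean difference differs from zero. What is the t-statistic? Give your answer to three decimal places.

H0: μ_d = 0; H1: μ_d ≠ 0 (paired t-test on the differences, two-sided).
t = d̄/(s_d/√n) = 37.7/(132/√9) = 0.857
df = n − 1 = 8
Two-sided p-value ≈ 0.416
Since p ≈ 0.416 > α = 0.025, fail to reject H0; the evidence is not statistically significant.

0.857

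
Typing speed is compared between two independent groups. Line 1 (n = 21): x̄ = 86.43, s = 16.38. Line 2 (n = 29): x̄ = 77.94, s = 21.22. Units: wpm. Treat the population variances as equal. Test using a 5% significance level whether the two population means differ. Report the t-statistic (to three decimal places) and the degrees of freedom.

t = 1.531, df = 48

Let group 1 = line 1, group 2 = line 2. H0: μ_1 = μ_2; H1: μ_1 ≠ μ_2 (two-sample pooled-variance t-test, two-sided).
s_p² = [(21−1)·16.38² + (29−1)·21.22²]/(21+29−2) = 374.462
t = (86.43 − 77.94)/√[374.462·(1/21 + 1/29)] = 1.531
df = n₁ + n₂ − 2 = 48
Two-sided p-value ≈ 0.1323
Since p ≈ 0.1323 > α = 0.05, fail to reject H0; the data do not provide sufficient evidence against H0.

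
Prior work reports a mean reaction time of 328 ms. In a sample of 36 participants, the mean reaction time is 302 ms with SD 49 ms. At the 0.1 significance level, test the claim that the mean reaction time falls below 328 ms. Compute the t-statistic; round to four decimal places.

H0: μ = 328; H1: μ < 328 (one-sample t-test, left-tailed).
t = (x̄ − μ₀)/(s/√n) = (302 − 328)/(49/√36) = -3.1837
df = n − 1 = 35
p-value = P(T ≤ -3.1837) ≈ 0.002
Since p ≈ 0.002 < α = 0.1, reject H0; the evidence is statistically significant.

-3.1837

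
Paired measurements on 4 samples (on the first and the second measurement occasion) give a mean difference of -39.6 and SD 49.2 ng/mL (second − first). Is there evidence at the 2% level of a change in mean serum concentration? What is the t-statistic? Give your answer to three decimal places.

H0: μ_d = 0; H1: μ_d ≠ 0 (paired t-test on the differences, two-sided).
t = d̄/(s_d/√n) = -39.6/(49.2/√4) = -1.610
df = n − 1 = 3
Two-sided p-value ≈ 0.2058
Since p ≈ 0.2058 > α = 0.02, fail to reject H0; the data do not provide sufficient evidence against H0.

-1.610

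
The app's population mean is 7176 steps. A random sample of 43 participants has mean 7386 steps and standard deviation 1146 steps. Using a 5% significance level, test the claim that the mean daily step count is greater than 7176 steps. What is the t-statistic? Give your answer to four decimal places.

1.2016

H0: μ = 7176; H1: μ > 7176 (one-sample t-test, right-tailed).
t = (x̄ − μ₀)/(s/√n) = (7386 − 7176)/(1146/√43) = 1.2016
df = n − 1 = 42
p-value = P(T ≥ 1.2016) ≈ 0.118
Since p ≈ 0.118 > α = 0.05, fail to reject H0; the evidence is not statistically significant.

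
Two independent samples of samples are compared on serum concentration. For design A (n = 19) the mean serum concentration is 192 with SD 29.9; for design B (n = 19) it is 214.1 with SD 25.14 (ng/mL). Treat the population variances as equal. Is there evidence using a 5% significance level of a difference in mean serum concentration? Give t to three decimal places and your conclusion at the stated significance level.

t = -2.466; reject H0

Let group 1 = design A, group 2 = design B. H0: μ_1 = μ_2; H1: μ_1 ≠ μ_2 (two-sample pooled-variance t-test, two-sided).
s_p² = [(19−1)·29.9² + (19−1)·25.14²]/(19+19−2) = 763.015
t = (192 − 214.1)/√[763.015·(1/19 + 1/19)] = -2.466
df = n₁ + n₂ − 2 = 36
Two-sided p-value ≈ 0.0186
Since p ≈ 0.0186 < α = 0.05, reject H0; the data support H1.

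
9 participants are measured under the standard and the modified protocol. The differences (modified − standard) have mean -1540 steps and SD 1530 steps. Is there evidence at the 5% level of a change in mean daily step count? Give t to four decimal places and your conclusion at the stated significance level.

t = -3.0196; reject H0

H0: μ_d = 0; H1: μ_d ≠ 0 (paired t-test on the differences, two-sided).
t = d̄/(s_d/√n) = -1540/(1530/√9) = -3.0196
df = n − 1 = 8
Two-sided p-value ≈ 0.017
Since p ≈ 0.017 < α = 0.05, reject H0; the data support H1.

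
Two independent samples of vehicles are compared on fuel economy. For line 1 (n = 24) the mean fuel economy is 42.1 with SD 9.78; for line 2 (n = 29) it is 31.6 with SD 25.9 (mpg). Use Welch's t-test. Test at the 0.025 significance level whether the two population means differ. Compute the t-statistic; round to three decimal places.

Let group 1 = line 1, group 2 = line 2. H0: μ_1 = μ_2; H1: μ_1 ≠ μ_2 (Welch's two-sample t-test, two-sided).
t = (x̄_1 − x̄_2)/√(s_1²/n_1 + s_2²/n_2) = (42.1 − 31.6)/√(9.78²/24 + 25.9²/29) = 2.016
Welch–Satterthwaite df ≈ 37.14
Two-sided p-value ≈ 0.051
Since p ≈ 0.051 > α = 0.025, fail to reject H0; the evidence is not statistically significant.

2.016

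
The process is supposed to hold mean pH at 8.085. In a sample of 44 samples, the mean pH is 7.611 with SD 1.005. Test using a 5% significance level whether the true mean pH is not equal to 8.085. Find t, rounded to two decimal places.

-3.13

H0: μ = 8.085; H1: μ ≠ 8.085 (one-sample t-test, two-sided).
t = (x̄ − μ₀)/(s/√n) = (7.611 − 8.085)/(1.005/√44) = -3.13
df = n − 1 = 43
Two-sided p-value ≈ 0.003
Since p ≈ 0.003 < α = 0.05, reject H0; the data support H1.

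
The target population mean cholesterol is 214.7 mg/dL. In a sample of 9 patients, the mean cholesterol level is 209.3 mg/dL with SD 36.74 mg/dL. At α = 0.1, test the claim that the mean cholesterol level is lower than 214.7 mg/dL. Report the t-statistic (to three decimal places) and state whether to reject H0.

H0: μ = 214.7; H1: μ < 214.7 (one-sample t-test, left-tailed).
t = (x̄ − μ₀)/(s/√n) = (209.3 − 214.7)/(36.74/√9) = -0.441
df = n − 1 = 8
p-value = P(T ≤ -0.441) ≈ 0.3355
Since p ≈ 0.3355 > α = 0.1, fail to reject H0; the data do not provide sufficient evidence against H0.

t = -0.441; fail to reject H0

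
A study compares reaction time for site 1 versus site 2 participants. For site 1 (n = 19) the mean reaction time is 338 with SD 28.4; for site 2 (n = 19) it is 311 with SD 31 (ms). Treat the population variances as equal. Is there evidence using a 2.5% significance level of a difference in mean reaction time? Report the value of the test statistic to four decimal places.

Let group 1 = site 1, group 2 = site 2. H0: μ_1 = μ_2; H1: μ_1 ≠ μ_2 (two-sample pooled-variance t-test, two-sided).
s_p² = [(19−1)·28.4² + (19−1)·31²]/(19+19−2) = 883.78
t = (338 − 311)/√[883.78·(1/19 + 1/19)] = 2.7993
df = n₁ + n₂ − 2 = 36
Two-sided p-value ≈ 0.0082
Since p ≈ 0.0082 < α = 0.025, reject H0; the data support H1.

2.7993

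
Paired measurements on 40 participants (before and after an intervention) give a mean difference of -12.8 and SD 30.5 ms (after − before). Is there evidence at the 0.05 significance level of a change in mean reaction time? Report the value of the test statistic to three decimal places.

H0: μ_d = 0; H1: μ_d ≠ 0 (paired t-test on the differences, two-sided).
t = d̄/(s_d/√n) = -12.8/(30.5/√40) = -2.654
df = n − 1 = 39
Two-sided p-value ≈ 0.0114
Since p ≈ 0.0114 < α = 0.05, reject H0; the evidence is statistically significant.

-2.654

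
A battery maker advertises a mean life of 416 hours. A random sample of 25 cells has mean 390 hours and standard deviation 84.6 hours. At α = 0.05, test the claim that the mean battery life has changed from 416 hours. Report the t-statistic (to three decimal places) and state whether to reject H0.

t = -1.537; fail to reject H0

H0: μ = 416; H1: μ ≠ 416 (one-sample t-test, two-sided).
t = (x̄ − μ₀)/(s/√n) = (390 − 416)/(84.6/√25) = -1.537
df = n − 1 = 24
Two-sided p-value ≈ 0.137
Since p ≈ 0.137 > α = 0.05, fail to reject H0; the evidence is not statistically significant.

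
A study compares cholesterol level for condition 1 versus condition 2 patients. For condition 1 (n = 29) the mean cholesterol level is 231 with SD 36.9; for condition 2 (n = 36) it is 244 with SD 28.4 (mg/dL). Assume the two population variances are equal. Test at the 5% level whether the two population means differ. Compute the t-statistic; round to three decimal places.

Let group 1 = condition 1, group 2 = condition 2. H0: μ_1 = μ_2; H1: μ_1 ≠ μ_2 (two-sample pooled-variance t-test, two-sided).
s_p² = [(29−1)·36.9² + (36−1)·28.4²]/(29+36−2) = 1053.25
t = (231 − 244)/√[1053.25·(1/29 + 1/36)] = -1.605
df = n₁ + n₂ − 2 = 63
Two-sided p-value ≈ 0.1134
Since p ≈ 0.1134 > α = 0.05, fail to reject H0; the evidence is not statistically significant.

-1.605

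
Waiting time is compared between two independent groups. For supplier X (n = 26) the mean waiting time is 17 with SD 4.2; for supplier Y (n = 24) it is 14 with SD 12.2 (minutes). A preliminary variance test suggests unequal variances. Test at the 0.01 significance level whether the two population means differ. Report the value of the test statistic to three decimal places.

1.144

Let group 1 = supplier X, group 2 = supplier Y. H0: μ_1 = μ_2; H1: μ_1 ≠ μ_2 (Welch's two-sample t-test, two-sided).
t = (x̄_1 − x̄_2)/√(s_1²/n_1 + s_2²/n_2) = (17 − 14)/√(4.2²/26 + 12.2²/24) = 1.144
Welch–Satterthwaite df ≈ 28.00
Two-sided p-value ≈ 0.2624
Since p ≈ 0.2624 > α = 0.01, fail to reject H0; the evidence is not statistically significant.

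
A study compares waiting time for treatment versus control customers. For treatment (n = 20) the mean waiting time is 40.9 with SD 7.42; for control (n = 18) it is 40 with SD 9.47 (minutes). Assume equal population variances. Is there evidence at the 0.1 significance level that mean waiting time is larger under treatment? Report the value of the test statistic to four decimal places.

0.3278

Let group 1 = treatment, group 2 = control. H0: μ_1 = μ_2; H1: μ_1 > μ_2 (two-sample pooled-variance t-test, right-tailed).
s_p² = [(20−1)·7.42² + (18−1)·9.47²]/(20+18−2) = 71.4069
t = (40.9 − 40)/√[71.4069·(1/20 + 1/18)] = 0.3278
df = n₁ + n₂ − 2 = 36
p-value = P(T ≥ 0.3278) ≈ 0.3725
Since p ≈ 0.3725 > α = 0.1, fail to reject H0; the data do not provide sufficient evidence against H0.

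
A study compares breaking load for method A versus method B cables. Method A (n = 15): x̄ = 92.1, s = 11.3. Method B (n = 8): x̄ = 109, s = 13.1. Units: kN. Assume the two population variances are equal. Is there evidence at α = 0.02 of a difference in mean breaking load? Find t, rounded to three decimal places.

Let group 1 = method A, group 2 = method B. H0: μ_1 = μ_2; H1: μ_1 ≠ μ_2 (two-sample pooled-variance t-test, two-sided).
s_p² = [(15−1)·11.3² + (8−1)·13.1²]/(15+8−2) = 142.33
t = (92.1 − 109)/√[142.33·(1/15 + 1/8)] = -3.236
df = n₁ + n₂ − 2 = 21
Two-sided p-value ≈ 0.004
Since p ≈ 0.004 < α = 0.02, reject H0; the data support H1.

-3.236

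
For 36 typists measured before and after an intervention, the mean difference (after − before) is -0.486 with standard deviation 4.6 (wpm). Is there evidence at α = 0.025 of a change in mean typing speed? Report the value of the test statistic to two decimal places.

H0: μ_d = 0; H1: μ_d ≠ 0 (paired t-test on the differences, two-sided).
t = d̄/(s_d/√n) = -0.486/(4.6/√36) = -0.63
df = n − 1 = 35
Two-sided p-value ≈ 0.530
Since p ≈ 0.530 > α = 0.025, fail to reject H0; the evidence is not statistically significant.

-0.63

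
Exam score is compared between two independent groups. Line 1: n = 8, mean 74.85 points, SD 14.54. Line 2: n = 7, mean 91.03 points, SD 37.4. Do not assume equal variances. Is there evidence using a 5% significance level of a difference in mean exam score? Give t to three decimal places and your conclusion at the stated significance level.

t = -1.076; fail to reject H0

Let group 1 = line 1, group 2 = line 2. H0: μ_1 = μ_2; H1: μ_1 ≠ μ_2 (Welch's two-sample t-test, two-sided).
t = (x̄_1 − x̄_2)/√(s_1²/n_1 + s_2²/n_2) = (74.85 − 91.03)/√(14.54²/8 + 37.4²/7) = -1.076
Welch–Satterthwaite df ≈ 7.58
Two-sided p-value ≈ 0.315
Since p ≈ 0.315 > α = 0.05, fail to reject H0; the evidence is not statistically significant.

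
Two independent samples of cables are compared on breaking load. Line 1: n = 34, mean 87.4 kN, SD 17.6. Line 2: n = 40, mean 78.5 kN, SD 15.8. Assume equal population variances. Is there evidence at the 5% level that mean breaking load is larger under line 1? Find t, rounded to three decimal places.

2.292

Let group 1 = line 1, group 2 = line 2. H0: μ_1 = μ_2; H1: μ_1 > μ_2 (two-sample pooled-variance t-test, right-tailed).
s_p² = [(34−1)·17.6² + (40−1)·15.8²]/(34+40−2) = 277.195
t = (87.4 − 78.5)/√[277.195·(1/34 + 1/40)] = 2.292
df = n₁ + n₂ − 2 = 72
p-value = P(T ≥ 2.292) ≈ 0.0124
Since p ≈ 0.0124 < α = 0.05, reject H0; the evidence is statistically significant.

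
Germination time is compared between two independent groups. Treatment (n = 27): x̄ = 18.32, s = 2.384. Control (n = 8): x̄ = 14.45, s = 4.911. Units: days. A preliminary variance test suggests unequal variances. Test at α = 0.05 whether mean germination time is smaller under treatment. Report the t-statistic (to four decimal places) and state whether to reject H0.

t = 2.1549; fail to reject H0

Let group 1 = treatment, group 2 = control. H0: μ_1 = μ_2; H1: μ_1 < μ_2 (Welch's two-sample t-test, left-tailed).
t = (x̄_1 − x̄_2)/√(s_1²/n_1 + s_2²/n_2) = (18.32 − 14.45)/√(2.384²/27 + 4.911²/8) = 2.1549
Welch–Satterthwaite df ≈ 8.00
p-value = P(T ≤ 2.1549) ≈ 0.9684
Since p ≈ 0.9684 > α = 0.05, fail to reject H0; the data do not provide sufficient evidence against H0.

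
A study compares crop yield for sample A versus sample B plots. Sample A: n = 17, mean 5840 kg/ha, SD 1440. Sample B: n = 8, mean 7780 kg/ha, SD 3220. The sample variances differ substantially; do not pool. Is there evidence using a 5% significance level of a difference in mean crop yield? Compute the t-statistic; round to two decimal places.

Let group 1 = sample A, group 2 = sample B. H0: μ_1 = μ_2; H1: μ_1 ≠ μ_2 (Welch's two-sample t-test, two-sided).
t = (x̄_1 − x̄_2)/√(s_1²/n_1 + s_2²/n_2) = (5840 − 7780)/√(1440²/17 + 3220²/8) = -1.63
Welch–Satterthwaite df ≈ 8.35
Two-sided p-value ≈ 0.1404
Since p ≈ 0.1404 > α = 0.05, fail to reject H0; the data do not provide sufficient evidence against H0.

-1.63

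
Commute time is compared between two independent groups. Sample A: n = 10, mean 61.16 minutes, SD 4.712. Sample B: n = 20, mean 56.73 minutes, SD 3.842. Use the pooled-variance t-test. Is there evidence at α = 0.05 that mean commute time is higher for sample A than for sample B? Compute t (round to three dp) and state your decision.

Let group 1 = sample A, group 2 = sample B. H0: μ_1 = μ_2; H1: μ_1 > μ_2 (two-sample pooled-variance t-test, right-tailed).
s_p² = [(10−1)·4.712² + (20−1)·3.842²]/(10+20−2) = 17.153
t = (61.16 − 56.73)/√[17.153·(1/10 + 1/20)] = 2.762
df = n₁ + n₂ − 2 = 28
p-value = P(T ≥ 2.762) ≈ 0.005
Since p ≈ 0.005 < α = 0.05, reject H0; the evidence is statistically significant.

t = 2.762; reject H0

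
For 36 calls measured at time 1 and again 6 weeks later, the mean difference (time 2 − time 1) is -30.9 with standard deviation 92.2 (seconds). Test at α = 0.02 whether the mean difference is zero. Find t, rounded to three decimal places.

H0: μ_d = 0; H1: μ_d ≠ 0 (paired t-test on the differences, two-sided).
t = d̄/(s_d/√n) = -30.9/(92.2/√36) = -2.011
df = n − 1 = 35
Two-sided p-value ≈ 0.052
Since p ≈ 0.052 > α = 0.02, fail to reject H0; the evidence is not statistically significant.

-2.011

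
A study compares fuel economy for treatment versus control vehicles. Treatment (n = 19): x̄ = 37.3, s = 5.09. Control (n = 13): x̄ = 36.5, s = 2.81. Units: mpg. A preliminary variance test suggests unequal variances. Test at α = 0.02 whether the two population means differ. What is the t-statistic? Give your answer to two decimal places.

0.57

Let group 1 = treatment, group 2 = control. H0: μ_1 = μ_2; H1: μ_1 ≠ μ_2 (Welch's two-sample t-test, two-sided).
t = (x̄_1 − x̄_2)/√(s_1²/n_1 + s_2²/n_2) = (37.3 − 36.5)/√(5.09²/19 + 2.81²/13) = 0.57
Welch–Satterthwaite df ≈ 28.98
Two-sided p-value ≈ 0.573
Since p ≈ 0.573 > α = 0.02, fail to reject H0; the data do not provide sufficient evidence against H0.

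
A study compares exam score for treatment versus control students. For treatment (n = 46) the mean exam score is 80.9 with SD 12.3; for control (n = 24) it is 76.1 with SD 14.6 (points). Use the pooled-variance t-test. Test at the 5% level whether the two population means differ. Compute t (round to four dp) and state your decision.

t = 1.4526; fail to reject H0

Let group 1 = treatment, group 2 = control. H0: μ_1 = μ_2; H1: μ_1 ≠ μ_2 (two-sample pooled-variance t-test, two-sided).
s_p² = [(46−1)·12.3² + (24−1)·14.6²]/(46+24−2) = 172.217
t = (80.9 − 76.1)/√[172.217·(1/46 + 1/24)] = 1.4526
df = n₁ + n₂ − 2 = 68
Two-sided p-value ≈ 0.151
Since p ≈ 0.151 > α = 0.05, fail to reject H0; the data do not provide sufficient evidence against H0.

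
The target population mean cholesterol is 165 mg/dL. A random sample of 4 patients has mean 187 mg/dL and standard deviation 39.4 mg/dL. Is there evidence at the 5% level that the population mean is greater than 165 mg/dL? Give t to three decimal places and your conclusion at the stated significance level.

H0: μ = 165; H1: μ > 165 (one-sample t-test, right-tailed).
t = (x̄ − μ₀)/(s/√n) = (187 − 165)/(39.4/√4) = 1.117
df = n − 1 = 3
p-value = P(T ≥ 1.117) ≈ 0.1727
Since p ≈ 0.1727 > α = 0.05, fail to reject H0; the evidence is not statistically significant.

t = 1.117; fail to reject H0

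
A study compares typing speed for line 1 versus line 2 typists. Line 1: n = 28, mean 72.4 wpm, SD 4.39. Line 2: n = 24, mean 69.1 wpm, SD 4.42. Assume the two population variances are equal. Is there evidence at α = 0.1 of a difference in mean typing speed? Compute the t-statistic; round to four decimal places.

2.6938

Let group 1 = line 1, group 2 = line 2. H0: μ_1 = μ_2; H1: μ_1 ≠ μ_2 (two-sample pooled-variance t-test, two-sided).
s_p² = [(28−1)·4.39² + (24−1)·4.42²]/(28+24−2) = 19.3937
t = (72.4 − 69.1)/√[19.3937·(1/28 + 1/24)] = 2.6938
df = n₁ + n₂ − 2 = 50
Two-sided p-value ≈ 0.010
Since p ≈ 0.010 < α = 0.1, reject H0; the evidence is statistically significant.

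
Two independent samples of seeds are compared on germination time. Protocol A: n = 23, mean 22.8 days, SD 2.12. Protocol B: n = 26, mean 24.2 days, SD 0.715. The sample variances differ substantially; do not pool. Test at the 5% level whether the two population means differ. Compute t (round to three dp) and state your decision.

t = -3.019; reject H0

Let group 1 = protocol A, group 2 = protocol B. H0: μ_1 = μ_2; H1: μ_1 ≠ μ_2 (Welch's two-sample t-test, two-sided).
t = (x̄_1 − x̄_2)/√(s_1²/n_1 + s_2²/n_2) = (22.8 − 24.2)/√(2.12²/23 + 0.715²/26) = -3.019
Welch–Satterthwaite df ≈ 26.41
Two-sided p-value ≈ 0.006
Since p ≈ 0.006 < α = 0.05, reject H0; the data support H1.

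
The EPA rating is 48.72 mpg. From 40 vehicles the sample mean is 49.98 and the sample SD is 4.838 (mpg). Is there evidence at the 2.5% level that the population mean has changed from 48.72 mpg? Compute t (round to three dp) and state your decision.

t = 1.647; fail to reject H0

H0: μ = 48.72; H1: μ ≠ 48.72 (one-sample t-test, two-sided).
t = (x̄ − μ₀)/(s/√n) = (49.98 − 48.72)/(4.838/√40) = 1.647
df = n − 1 = 39
Two-sided p-value ≈ 0.1076
Since p ≈ 0.1076 > α = 0.025, fail to reject H0; the data do not provide sufficient evidence against H0.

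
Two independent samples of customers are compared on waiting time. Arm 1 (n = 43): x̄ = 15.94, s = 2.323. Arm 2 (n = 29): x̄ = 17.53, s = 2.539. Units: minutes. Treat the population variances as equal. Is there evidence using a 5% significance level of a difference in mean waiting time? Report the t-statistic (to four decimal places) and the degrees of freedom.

t = -2.7437, df = 70

Let group 1 = arm 1, group 2 = arm 2. H0: μ_1 = μ_2; H1: μ_1 ≠ μ_2 (two-sample pooled-variance t-test, two-sided).
s_p² = [(43−1)·2.323² + (29−1)·2.539²]/(43+29−2) = 5.81641
t = (15.94 − 17.53)/√[5.81641·(1/43 + 1/29)] = -2.7437
df = n₁ + n₂ − 2 = 70
Two-sided p-value ≈ 0.0077
Since p ≈ 0.0077 < α = 0.05, reject H0; the data support H1.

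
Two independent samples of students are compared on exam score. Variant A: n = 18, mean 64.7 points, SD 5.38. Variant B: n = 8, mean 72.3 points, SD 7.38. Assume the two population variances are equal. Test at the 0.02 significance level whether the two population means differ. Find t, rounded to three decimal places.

-2.965

Let group 1 = variant A, group 2 = variant B. H0: μ_1 = μ_2; H1: μ_1 ≠ μ_2 (two-sample pooled-variance t-test, two-sided).
s_p² = [(18−1)·5.38² + (8−1)·7.38²]/(18+8−2) = 36.3877
t = (64.7 − 72.3)/√[36.3877·(1/18 + 1/8)] = -2.965
df = n₁ + n₂ − 2 = 24
Two-sided p-value ≈ 0.0067
Since p ≈ 0.0067 < α = 0.02, reject H0; the evidence is statistically significant.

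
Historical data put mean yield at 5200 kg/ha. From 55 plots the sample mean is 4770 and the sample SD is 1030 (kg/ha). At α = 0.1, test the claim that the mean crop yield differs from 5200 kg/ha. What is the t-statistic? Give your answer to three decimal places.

H0: μ = 5200; H1: μ ≠ 5200 (one-sample t-test, two-sided).
t = (x̄ − μ₀)/(s/√n) = (4770 − 5200)/(1030/√55) = -3.096
df = n − 1 = 54
Two-sided p-value ≈ 0.003
Since p ≈ 0.003 < α = 0.1, reject H0; the evidence is statistically significant.

-3.096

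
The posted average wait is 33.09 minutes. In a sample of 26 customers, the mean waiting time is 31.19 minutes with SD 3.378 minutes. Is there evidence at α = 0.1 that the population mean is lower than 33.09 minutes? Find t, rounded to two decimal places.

H0: μ = 33.09; H1: μ < 33.09 (one-sample t-test, left-tailed).
t = (x̄ − μ₀)/(s/√n) = (31.19 − 33.09)/(3.378/√26) = -2.87
df = n − 1 = 25
p-value = P(T ≤ -2.87) ≈ 0.004
Since p ≈ 0.004 < α = 0.1, reject H0; the data support H1.

-2.87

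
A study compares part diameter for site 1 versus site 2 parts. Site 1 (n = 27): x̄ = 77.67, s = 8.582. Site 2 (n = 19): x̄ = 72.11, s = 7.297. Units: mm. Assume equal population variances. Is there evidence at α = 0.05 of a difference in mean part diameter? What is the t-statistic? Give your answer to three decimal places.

2.298

Let group 1 = site 1, group 2 = site 2. H0: μ_1 = μ_2; H1: μ_1 ≠ μ_2 (two-sample pooled-variance t-test, two-sided).
s_p² = [(27−1)·8.582² + (19−1)·7.297²]/(27+19−2) = 65.3034
t = (77.67 − 72.11)/√[65.3034·(1/27 + 1/19)] = 2.298
df = n₁ + n₂ − 2 = 44
Two-sided p-value ≈ 0.0264
Since p ≈ 0.0264 < α = 0.05, reject H0; the evidence is statistically significant.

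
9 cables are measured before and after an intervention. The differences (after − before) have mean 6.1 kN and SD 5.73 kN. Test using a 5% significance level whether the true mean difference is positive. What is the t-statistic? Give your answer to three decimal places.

3.194

H0: μ_d = 0; H1: μ_d > 0 (paired t-test on the differences, right-tailed).
t = d̄/(s_d/√n) = 6.1/(5.73/√9) = 3.194
df = n − 1 = 8
p-value = P(T ≥ 3.194) ≈ 0.006
Since p ≈ 0.006 < α = 0.05, reject H0; the data support H1.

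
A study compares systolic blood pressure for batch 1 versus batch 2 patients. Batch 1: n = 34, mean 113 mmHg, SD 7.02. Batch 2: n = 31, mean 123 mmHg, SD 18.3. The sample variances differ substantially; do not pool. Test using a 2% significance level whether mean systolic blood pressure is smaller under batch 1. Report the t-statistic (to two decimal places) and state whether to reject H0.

t = -2.86; reject H0

Let group 1 = batch 1, group 2 = batch 2. H0: μ_1 = μ_2; H1: μ_1 < μ_2 (Welch's two-sample t-test, left-tailed).
t = (x̄_1 − x̄_2)/√(s_1²/n_1 + s_2²/n_2) = (113 − 123)/√(7.02²/34 + 18.3²/31) = -2.86
Welch–Satterthwaite df ≈ 37.97
p-value = P(T ≤ -2.86) ≈ 0.0035
Since p ≈ 0.0035 < α = 0.02, reject H0; the data support H1.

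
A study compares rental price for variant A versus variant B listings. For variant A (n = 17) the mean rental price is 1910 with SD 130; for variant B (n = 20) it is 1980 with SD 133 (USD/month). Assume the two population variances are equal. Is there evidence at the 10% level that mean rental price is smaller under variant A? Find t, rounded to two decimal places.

-1.61

Let group 1 = variant A, group 2 = variant B. H0: μ_1 = μ_2; H1: μ_1 < μ_2 (two-sample pooled-variance t-test, left-tailed).
s_p² = [(17−1)·130² + (20−1)·133²]/(17+20−2) = 17328.3
t = (1910 − 1980)/√[17328.3·(1/17 + 1/20)] = -1.61
df = n₁ + n₂ − 2 = 35
p-value = P(T ≤ -1.61) ≈ 0.058
Since p ≈ 0.058 < α = 0.1, reject H0; the evidence is statistically significant.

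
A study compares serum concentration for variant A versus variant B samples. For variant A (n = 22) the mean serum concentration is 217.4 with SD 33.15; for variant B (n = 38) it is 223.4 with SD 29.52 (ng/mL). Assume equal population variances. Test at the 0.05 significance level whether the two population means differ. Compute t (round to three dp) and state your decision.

Let group 1 = variant A, group 2 = variant B. H0: μ_1 = μ_2; H1: μ_1 ≠ μ_2 (two-sample pooled-variance t-test, two-sided).
s_p² = [(22−1)·33.15² + (38−1)·29.52²]/(22+38−2) = 953.798
t = (217.4 − 223.4)/√[953.798·(1/22 + 1/38)] = -0.725
df = n₁ + n₂ − 2 = 58
Two-sided p-value ≈ 0.471
Since p ≈ 0.471 > α = 0.05, fail to reject H0; the data do not provide sufficient evidence against H0.

t = -0.725; fail to reject H0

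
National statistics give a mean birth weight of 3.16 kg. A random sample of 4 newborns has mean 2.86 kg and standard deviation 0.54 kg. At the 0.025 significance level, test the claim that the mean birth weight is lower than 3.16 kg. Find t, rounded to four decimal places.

H0: μ = 3.16; H1: μ < 3.16 (one-sample t-test, left-tailed).
t = (x̄ − μ₀)/(s/√n) = (2.86 − 3.16)/(0.54/√4) = -1.1111
df = n − 1 = 3
p-value = P(T ≤ -1.1111) ≈ 0.1738
Since p ≈ 0.1738 > α = 0.025, fail to reject H0; the evidence is not statistically significant.

-1.1111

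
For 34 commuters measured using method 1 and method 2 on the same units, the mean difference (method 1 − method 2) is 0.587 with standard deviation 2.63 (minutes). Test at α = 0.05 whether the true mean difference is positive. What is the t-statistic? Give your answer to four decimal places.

H0: μ_d = 0; H1: μ_d > 0 (paired t-test on the differences, right-tailed).
t = d̄/(s_d/√n) = 0.587/(2.63/√34) = 1.3014
df = n − 1 = 33
p-value = P(T ≥ 1.3014) ≈ 0.1011
Since p ≈ 0.1011 > α = 0.05, fail to reject H0; the data do not provide sufficient evidence against H0.

1.3014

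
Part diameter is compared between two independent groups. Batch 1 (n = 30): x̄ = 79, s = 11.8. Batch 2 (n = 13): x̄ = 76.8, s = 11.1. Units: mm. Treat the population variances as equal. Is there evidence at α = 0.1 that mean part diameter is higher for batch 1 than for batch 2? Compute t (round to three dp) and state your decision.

t = 0.571; fail to reject H0

Let group 1 = batch 1, group 2 = batch 2. H0: μ_1 = μ_2; H1: μ_1 > μ_2 (two-sample pooled-variance t-test, right-tailed).
s_p² = [(30−1)·11.8² + (13−1)·11.1²]/(30+13−2) = 134.548
t = (79 − 76.8)/√[134.548·(1/30 + 1/13)] = 0.571
df = n₁ + n₂ − 2 = 41
p-value = P(T ≥ 0.571) ≈ 0.2855
Since p ≈ 0.2855 > α = 0.1, fail to reject H0; the evidence is not statistically significant.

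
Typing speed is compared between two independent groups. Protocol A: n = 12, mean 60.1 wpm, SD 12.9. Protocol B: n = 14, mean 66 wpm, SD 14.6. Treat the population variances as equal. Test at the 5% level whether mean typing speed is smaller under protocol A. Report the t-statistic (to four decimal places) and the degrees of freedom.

Let group 1 = protocol A, group 2 = protocol B. H0: μ_1 = μ_2; H1: μ_1 < μ_2 (two-sample pooled-variance t-test, left-tailed).
s_p² = [(12−1)·12.9² + (14−1)·14.6²]/(12+14−2) = 191.733
t = (60.1 − 66)/√[191.733·(1/12 + 1/14)] = -1.0831
df = n₁ + n₂ − 2 = 24
p-value = P(T ≤ -1.0831) ≈ 0.145
Since p ≈ 0.145 > α = 0.05, fail to reject H0; the data do not provide sufficient evidence against H0.

t = -1.0831, df = 24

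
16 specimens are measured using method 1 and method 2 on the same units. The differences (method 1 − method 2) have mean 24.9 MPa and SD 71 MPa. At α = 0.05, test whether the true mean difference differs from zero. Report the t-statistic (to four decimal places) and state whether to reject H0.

H0: μ_d = 0; H1: μ_d ≠ 0 (paired t-test on the differences, two-sided).
t = d̄/(s_d/√n) = 24.9/(71/√16) = 1.4028
df = n − 1 = 15
Two-sided p-value ≈ 0.1810
Since p ≈ 0.1810 > α = 0.05, fail to reject H0; the data do not provide sufficient evidence against H0.

t = 1.4028; fail to reject H0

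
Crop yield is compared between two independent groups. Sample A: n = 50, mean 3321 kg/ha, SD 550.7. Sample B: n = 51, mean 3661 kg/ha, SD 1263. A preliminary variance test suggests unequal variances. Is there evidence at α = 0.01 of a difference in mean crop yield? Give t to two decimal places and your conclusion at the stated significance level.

t = -1.76; fail to reject H0

Let group 1 = sample A, group 2 = sample B. H0: μ_1 = μ_2; H1: μ_1 ≠ μ_2 (Welch's two-sample t-test, two-sided).
t = (x̄_1 − x̄_2)/√(s_1²/n_1 + s_2²/n_2) = (3321 − 3661)/√(550.7²/50 + 1263²/51) = -1.76
Welch–Satterthwaite df ≈ 68.64
Two-sided p-value ≈ 0.083
Since p ≈ 0.083 > α = 0.01, fail to reject H0; the data do not provide sufficient evidence against H0.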